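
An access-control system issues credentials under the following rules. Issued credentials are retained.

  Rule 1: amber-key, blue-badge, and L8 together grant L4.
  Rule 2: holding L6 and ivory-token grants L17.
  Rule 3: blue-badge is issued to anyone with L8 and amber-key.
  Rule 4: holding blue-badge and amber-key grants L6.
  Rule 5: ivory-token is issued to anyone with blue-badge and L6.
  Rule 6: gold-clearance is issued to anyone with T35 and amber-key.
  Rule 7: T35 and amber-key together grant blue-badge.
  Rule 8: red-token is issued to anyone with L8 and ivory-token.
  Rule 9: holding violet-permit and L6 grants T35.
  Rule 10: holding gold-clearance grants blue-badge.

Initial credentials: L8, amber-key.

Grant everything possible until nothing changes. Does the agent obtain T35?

T35 would need violet-permit and L6 (Rule 9), but violet-permit is never granted.

No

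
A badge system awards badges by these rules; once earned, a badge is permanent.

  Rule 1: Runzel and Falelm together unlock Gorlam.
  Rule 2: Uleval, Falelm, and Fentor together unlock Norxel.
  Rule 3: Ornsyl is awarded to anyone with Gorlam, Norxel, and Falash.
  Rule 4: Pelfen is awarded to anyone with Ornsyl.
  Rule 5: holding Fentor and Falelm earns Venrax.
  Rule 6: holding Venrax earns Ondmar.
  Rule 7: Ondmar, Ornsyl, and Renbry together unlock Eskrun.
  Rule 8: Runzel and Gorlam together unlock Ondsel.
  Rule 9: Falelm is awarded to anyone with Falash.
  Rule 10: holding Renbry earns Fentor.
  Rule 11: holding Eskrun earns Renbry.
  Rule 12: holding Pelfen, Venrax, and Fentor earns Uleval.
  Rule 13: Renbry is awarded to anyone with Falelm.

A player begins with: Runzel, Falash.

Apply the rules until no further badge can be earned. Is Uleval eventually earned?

No

Uleval would need Pelfen, Venrax, and Fentor (Rule 12), but Pelfen is never earned.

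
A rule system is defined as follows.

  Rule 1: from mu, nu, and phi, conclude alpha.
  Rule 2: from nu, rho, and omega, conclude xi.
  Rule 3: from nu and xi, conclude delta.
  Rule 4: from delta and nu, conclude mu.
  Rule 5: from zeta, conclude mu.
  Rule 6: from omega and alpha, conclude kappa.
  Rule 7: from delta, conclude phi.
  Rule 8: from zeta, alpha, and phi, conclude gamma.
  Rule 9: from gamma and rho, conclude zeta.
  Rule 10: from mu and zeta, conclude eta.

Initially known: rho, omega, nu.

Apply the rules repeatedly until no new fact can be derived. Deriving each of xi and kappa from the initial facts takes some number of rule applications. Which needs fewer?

xi

xi: From nu, rho, and omega, Rule 2 gives xi. [1 rule application]
kappa: From nu, rho, and omega, Rule 2 gives xi. From nu and xi, Rule 3 gives delta. From delta and nu, Rule 4 gives mu. delta holds, so phi follows (Rule 7). From mu, nu, and phi, Rule 1 gives alpha. From omega and alpha, Rule 6 gives kappa. [6 rule applications]
xi needs fewer.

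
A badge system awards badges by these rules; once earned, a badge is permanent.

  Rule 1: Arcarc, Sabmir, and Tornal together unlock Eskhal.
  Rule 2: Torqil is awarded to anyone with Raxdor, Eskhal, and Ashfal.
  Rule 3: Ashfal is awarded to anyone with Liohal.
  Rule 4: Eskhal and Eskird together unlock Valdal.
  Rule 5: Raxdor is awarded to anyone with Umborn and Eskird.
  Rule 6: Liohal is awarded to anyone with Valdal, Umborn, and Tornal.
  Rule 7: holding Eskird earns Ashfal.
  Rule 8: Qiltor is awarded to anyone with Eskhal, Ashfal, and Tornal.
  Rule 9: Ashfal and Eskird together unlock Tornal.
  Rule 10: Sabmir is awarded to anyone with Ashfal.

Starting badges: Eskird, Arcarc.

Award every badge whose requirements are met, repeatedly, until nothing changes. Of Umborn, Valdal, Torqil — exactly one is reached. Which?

With Eskird, Ashfal is earned (Rule 7).
With Ashfal, Sabmir is earned (Rule 10).
With Ashfal and Eskird, Tornal is earned (Rule 9).
With Arcarc, Sabmir, and Tornal, Eskhal is earned (Rule 1).
With Eskhal and Eskird, Valdal is earned (Rule 4).
No rule produces Umborn, and it is not given. Torqil would need Raxdor, Eskhal, and Ashfal (Rule 2), but Raxdor is never earned.

Valdal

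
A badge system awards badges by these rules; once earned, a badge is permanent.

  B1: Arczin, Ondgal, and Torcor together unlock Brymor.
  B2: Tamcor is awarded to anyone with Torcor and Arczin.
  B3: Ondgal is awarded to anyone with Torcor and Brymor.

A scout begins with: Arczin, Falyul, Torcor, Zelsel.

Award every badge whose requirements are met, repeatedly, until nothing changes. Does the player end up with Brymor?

Brymor would need Arczin, Ondgal, and Torcor (B1), but Ondgal is never earned.

No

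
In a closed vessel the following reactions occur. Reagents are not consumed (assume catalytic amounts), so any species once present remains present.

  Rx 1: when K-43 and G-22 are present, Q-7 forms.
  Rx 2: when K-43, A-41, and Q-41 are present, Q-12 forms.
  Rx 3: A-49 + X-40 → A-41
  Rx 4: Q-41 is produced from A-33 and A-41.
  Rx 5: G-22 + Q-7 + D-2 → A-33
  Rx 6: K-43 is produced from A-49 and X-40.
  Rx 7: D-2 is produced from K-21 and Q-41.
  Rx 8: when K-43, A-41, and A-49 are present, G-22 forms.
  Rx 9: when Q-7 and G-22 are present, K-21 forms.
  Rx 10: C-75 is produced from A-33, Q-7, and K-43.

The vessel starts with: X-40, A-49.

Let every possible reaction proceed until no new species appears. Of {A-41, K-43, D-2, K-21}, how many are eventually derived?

A-49 and X-40 present → K-43 forms (Rx 6).
A-49 and X-40 present → A-41 forms (Rx 3).
K-43, A-41, and A-49 present → G-22 forms (Rx 8).
K-43 and G-22 present → Q-7 forms (Rx 1).
Q-7 and G-22 present → K-21 forms (Rx 9).
A-41: reached.
K-43: reached.
D-2 would need K-21 and Q-41 (Rx 7), but Q-41 never forms.
K-21: reached.
Reached: A-41, K-43, and K-21 — 3 of the 4.

3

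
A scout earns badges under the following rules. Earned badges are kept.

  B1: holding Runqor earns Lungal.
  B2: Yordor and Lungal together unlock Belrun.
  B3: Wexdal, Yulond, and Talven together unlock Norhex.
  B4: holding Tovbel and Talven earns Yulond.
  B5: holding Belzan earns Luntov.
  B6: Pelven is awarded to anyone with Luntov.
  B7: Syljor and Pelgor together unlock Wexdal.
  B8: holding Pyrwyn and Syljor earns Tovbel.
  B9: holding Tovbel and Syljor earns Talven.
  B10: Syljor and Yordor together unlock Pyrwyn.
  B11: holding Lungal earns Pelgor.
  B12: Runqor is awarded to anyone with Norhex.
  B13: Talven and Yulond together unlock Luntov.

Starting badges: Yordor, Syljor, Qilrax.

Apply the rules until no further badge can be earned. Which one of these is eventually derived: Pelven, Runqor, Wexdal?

Pelven

With Syljor and Yordor, Pyrwyn is earned (B10).
With Pyrwyn and Syljor, Tovbel is earned (B8).
With Tovbel and Syljor, Talven is earned (B9).
With Tovbel and Talven, Yulond is earned (B4).
With Talven and Yulond, Luntov is earned (B13).
With Luntov, Pelven is earned (B6).
Wexdal would need Syljor and Pelgor (B7), but Pelgor is never earned. Runqor would need Norhex (B12), but Norhex is never earned.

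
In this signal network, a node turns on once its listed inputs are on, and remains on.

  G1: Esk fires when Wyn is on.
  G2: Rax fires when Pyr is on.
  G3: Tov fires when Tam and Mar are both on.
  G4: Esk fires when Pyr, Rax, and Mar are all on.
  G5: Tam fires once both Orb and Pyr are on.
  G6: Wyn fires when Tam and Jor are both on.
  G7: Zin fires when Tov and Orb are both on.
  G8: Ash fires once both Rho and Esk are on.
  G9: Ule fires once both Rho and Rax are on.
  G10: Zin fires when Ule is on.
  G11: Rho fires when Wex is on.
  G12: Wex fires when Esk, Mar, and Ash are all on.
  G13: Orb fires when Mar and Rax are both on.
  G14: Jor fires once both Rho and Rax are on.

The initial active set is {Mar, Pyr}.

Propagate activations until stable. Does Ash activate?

Ash would need Rho and Esk (G8), but Rho never turns on.

No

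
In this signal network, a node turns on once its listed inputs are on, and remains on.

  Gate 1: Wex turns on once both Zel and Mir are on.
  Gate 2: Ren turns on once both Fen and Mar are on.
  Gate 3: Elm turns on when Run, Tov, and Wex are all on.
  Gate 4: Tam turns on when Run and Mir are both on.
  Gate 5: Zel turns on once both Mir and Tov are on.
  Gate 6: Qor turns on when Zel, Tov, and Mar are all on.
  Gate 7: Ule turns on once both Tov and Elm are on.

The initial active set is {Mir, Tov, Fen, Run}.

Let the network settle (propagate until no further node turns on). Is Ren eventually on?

No

Ren would need Fen and Mar (Gate 2), but Mar never turns on.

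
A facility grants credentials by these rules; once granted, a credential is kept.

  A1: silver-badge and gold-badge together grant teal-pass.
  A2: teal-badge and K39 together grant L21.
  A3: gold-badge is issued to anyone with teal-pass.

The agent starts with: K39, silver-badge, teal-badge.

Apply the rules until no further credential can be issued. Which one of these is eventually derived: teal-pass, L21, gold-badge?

Holding teal-badge and K39 grants L21 (A2).
teal-pass would need silver-badge and gold-badge (A1), but gold-badge is never granted. gold-badge would need teal-pass (A3), but teal-pass is never granted.

L21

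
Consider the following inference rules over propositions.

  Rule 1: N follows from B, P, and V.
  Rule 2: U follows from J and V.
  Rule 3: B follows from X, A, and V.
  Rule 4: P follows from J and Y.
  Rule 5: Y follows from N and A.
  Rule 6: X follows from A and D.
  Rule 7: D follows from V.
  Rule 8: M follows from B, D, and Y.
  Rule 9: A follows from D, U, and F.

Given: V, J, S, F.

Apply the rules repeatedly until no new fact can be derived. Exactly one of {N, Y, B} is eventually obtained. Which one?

J and V hold, so U follows (Rule 2).
V holds, so D follows (Rule 7).
D, U, and F hold, so A follows (Rule 9).
A and D hold, so X follows (Rule 6).
From X, A, and V, Rule 3 gives B.
N would need B, P, and V (Rule 1), but P is never established. Y would need N and A (Rule 5), but N is never established.

B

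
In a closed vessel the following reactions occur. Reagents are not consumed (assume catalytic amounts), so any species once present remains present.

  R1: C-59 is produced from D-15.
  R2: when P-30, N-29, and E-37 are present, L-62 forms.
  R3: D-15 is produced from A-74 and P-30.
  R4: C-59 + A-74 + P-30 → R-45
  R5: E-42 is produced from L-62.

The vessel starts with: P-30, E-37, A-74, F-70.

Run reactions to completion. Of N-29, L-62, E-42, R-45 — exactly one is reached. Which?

A-74 and P-30 present → D-15 forms (R3).
D-15 present → C-59 forms (R1).
C-59, A-74, and P-30 present → R-45 forms (R4).
E-42 would need L-62 (R5), but L-62 never forms. L-62 would need P-30, N-29, and E-37 (R2), but N-29 never forms. No rule produces N-29, and it is not given.

R-45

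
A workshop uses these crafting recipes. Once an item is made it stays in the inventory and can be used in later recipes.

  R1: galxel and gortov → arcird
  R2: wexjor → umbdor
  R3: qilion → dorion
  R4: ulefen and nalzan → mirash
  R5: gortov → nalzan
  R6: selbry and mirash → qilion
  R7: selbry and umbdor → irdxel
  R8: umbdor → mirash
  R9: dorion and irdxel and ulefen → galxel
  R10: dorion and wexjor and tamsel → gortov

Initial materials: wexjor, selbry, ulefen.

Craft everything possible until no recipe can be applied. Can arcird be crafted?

arcird would need galxel and gortov (R1), but gortov is never obtained.

No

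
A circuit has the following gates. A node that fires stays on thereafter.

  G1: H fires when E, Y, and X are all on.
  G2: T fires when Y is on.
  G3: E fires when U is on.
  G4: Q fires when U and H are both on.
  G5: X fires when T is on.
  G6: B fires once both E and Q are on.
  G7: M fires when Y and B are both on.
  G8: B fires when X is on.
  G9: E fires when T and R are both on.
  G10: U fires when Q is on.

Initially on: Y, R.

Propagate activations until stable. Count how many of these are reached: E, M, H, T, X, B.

6

Y is on, so T fires (G2).
G9: T and R on → E on.
T is on, so X fires (G5).
E, Y, and X are on, so H fires (G1).
X is on, so B fires (G8).
Y and B are on, so M fires (G7).
E: reached.
M: reached.
H: reached.
T: reached.
X: reached.
B: reached.
All 6 are reached.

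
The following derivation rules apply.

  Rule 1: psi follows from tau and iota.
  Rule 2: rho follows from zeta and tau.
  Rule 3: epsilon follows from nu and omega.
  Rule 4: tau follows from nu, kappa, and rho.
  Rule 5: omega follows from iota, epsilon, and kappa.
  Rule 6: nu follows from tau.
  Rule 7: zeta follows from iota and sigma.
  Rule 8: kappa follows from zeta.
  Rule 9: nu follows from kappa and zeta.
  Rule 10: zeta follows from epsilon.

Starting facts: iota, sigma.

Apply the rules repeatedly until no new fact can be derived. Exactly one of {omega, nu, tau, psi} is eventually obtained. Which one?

From iota and sigma, Rule 7 gives zeta.
zeta holds, so kappa follows (Rule 8).
kappa and zeta hold, so nu follows (Rule 9).
omega would need iota, epsilon, and kappa (Rule 5), but epsilon is never established. tau would need nu, kappa, and rho (Rule 4), but rho is never established. psi would need tau and iota (Rule 1), but tau is never established.

nu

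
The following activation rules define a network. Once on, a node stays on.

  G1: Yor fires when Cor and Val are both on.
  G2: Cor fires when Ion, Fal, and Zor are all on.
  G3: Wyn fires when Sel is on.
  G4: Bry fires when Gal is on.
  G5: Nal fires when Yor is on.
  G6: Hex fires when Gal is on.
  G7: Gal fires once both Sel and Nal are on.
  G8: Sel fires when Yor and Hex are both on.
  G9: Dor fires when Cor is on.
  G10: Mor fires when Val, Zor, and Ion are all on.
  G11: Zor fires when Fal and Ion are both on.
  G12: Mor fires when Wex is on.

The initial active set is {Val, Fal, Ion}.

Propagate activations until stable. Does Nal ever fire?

G11: Fal and Ion on → Zor on.
Ion, Fal, and Zor are on, so Cor fires (G2).
Cor and Val are on, so Yor fires (G1).
Yor is on, so Nal fires (G5).

Yes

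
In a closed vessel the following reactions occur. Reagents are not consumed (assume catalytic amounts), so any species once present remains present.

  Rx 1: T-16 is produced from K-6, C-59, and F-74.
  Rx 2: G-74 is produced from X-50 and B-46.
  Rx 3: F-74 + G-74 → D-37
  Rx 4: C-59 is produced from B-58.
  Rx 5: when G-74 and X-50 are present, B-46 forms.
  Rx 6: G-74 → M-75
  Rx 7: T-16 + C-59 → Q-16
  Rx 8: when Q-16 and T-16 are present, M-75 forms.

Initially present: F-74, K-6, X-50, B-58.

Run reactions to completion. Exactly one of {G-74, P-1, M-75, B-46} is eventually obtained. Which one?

B-58 present → C-59 forms (Rx 4).
K-6, C-59, and F-74 present → T-16 forms (Rx 1).
T-16 and C-59 present → Q-16 forms (Rx 7).
Q-16 and T-16 present → M-75 forms (Rx 8).
No rule produces P-1, and it is not given. B-46 would need G-74 and X-50 (Rx 5), but G-74 never forms. G-74 would need X-50 and B-46 (Rx 2), but B-46 never forms.

M-75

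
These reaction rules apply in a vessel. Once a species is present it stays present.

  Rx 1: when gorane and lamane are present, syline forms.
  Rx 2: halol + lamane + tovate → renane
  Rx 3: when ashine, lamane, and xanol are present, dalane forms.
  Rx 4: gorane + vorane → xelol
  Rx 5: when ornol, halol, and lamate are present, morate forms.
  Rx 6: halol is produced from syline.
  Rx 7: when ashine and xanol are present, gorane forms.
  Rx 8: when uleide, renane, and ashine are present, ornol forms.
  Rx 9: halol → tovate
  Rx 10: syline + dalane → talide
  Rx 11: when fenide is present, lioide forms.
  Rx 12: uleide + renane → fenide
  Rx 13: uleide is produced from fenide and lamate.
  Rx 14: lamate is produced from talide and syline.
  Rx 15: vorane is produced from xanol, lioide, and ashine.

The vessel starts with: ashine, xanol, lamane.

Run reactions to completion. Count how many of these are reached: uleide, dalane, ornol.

1

ashine, lamane, and xanol present → dalane forms (Rx 3).
uleide would need fenide and lamate (Rx 13), but fenide never forms.
dalane: reached.
ornol would need uleide, renane, and ashine (Rx 8), but uleide never forms.
Reached: dalane — 1 of the 3.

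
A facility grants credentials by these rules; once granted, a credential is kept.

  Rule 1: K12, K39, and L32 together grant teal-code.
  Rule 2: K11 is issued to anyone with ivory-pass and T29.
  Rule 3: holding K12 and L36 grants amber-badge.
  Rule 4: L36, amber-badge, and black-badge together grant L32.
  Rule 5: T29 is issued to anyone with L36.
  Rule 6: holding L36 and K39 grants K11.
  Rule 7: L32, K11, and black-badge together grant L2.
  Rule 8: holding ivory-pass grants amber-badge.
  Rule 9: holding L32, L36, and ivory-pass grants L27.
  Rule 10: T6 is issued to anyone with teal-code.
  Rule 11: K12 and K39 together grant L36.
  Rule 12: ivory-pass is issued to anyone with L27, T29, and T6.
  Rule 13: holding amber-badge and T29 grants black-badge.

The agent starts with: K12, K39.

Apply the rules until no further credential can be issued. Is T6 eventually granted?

Yes

Holding K12 and K39 grants L36 (Rule 11).
Holding L36 grants T29 (Rule 5).
Holding K12 and L36 grants amber-badge (Rule 3).
Holding amber-badge and T29 grants black-badge (Rule 13).
Holding L36, amber-badge, and black-badge grants L32 (Rule 4).
Holding K12, K39, and L32 grants teal-code (Rule 1).
Holding teal-code grants T6 (Rule 10).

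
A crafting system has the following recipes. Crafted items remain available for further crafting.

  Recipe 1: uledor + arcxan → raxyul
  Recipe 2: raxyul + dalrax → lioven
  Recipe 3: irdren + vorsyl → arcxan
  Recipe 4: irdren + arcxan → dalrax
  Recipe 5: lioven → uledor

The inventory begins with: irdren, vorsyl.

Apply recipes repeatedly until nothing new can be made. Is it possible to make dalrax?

Yes

Using Recipe 3, irdren and vorsyl make arcxan.
Using Recipe 4, irdren and arcxan make dalrax.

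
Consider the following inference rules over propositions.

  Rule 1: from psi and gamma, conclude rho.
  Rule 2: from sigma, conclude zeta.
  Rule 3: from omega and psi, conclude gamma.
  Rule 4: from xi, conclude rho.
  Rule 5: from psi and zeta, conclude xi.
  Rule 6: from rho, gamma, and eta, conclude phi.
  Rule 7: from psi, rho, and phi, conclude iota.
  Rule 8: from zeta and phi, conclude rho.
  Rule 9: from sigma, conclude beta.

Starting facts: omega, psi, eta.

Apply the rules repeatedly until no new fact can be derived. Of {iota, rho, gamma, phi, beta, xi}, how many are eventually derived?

omega and psi hold, so gamma follows (Rule 3).
From psi and gamma, Rule 1 gives rho.
From rho, gamma, and eta, Rule 6 gives phi.
From psi, rho, and phi, Rule 7 gives iota.
iota: reached.
rho: reached.
gamma: reached.
phi: reached.
beta would need sigma (Rule 9), but sigma is never established.
xi would need psi and zeta (Rule 5), but zeta is never established.
Reached: iota, rho, gamma, and phi — 4 of the 6.

4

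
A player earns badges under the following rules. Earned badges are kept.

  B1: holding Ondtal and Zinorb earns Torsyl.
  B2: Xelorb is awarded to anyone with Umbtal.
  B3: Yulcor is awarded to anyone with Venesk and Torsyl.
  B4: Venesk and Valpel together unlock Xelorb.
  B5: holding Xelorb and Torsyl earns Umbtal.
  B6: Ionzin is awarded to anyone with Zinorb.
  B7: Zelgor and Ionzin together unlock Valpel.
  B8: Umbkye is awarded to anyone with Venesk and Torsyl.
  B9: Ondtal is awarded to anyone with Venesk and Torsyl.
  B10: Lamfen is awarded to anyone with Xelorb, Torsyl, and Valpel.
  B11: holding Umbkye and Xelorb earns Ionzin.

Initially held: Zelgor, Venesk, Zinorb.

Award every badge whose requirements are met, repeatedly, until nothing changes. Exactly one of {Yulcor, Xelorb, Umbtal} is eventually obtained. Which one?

Xelorb

With Zinorb, Ionzin is earned (B6).
With Zelgor and Ionzin, Valpel is earned (B7).
With Venesk and Valpel, Xelorb is earned (B4).
Umbtal would need Xelorb and Torsyl (B5), but Torsyl is never earned. Yulcor would need Venesk and Torsyl (B3), but Torsyl is never earned.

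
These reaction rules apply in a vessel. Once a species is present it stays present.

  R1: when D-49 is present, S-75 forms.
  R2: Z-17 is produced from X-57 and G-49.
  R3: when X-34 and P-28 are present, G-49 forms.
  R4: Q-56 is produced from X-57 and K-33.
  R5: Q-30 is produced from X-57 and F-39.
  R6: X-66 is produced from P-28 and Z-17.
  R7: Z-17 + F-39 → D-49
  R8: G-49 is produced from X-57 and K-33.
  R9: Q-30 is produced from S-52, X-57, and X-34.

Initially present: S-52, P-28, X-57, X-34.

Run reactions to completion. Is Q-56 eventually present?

No

Q-56 would need X-57 and K-33 (R4), but K-33 never forms.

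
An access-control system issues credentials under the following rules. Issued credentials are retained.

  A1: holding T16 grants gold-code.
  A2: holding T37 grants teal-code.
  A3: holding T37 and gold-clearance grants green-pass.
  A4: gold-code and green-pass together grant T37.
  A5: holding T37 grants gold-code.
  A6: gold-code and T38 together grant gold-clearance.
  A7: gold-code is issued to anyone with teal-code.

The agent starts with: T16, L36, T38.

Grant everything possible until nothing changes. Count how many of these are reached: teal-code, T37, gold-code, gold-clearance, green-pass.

Holding T16 grants gold-code (A1).
Holding gold-code and T38 grants gold-clearance (A6).
teal-code would need T37 (A2), but T37 is never granted.
T37 would need gold-code and green-pass (A4), but green-pass is never granted.
gold-code: reached.
gold-clearance: reached.
green-pass would need T37 and gold-clearance (A3), but T37 is never granted.
Reached: gold-code and gold-clearance — 2 of the 5.

2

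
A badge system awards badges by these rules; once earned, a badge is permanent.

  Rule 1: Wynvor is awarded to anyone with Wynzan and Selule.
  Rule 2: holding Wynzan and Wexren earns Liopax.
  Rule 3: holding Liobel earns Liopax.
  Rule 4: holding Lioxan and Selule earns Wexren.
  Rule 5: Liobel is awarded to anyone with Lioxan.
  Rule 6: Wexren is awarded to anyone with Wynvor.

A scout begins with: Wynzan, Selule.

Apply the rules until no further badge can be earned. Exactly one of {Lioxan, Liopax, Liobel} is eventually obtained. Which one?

Liopax

With Wynzan and Selule, Wynvor is earned (Rule 1).
With Wynvor, Wexren is earned (Rule 6).
With Wynzan and Wexren, Liopax is earned (Rule 2).
Liobel would need Lioxan (Rule 5), but Lioxan is never earned. No rule produces Lioxan, and it is not given.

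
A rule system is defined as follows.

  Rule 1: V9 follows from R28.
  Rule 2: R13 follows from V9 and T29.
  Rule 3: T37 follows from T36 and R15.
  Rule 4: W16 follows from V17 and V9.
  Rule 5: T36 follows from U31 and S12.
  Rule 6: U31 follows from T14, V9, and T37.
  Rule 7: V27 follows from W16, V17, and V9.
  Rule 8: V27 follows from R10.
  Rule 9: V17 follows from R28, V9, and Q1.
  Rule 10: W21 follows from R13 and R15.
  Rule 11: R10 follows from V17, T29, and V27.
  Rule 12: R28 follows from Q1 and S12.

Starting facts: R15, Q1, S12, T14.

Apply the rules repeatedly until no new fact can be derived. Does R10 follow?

No

R10 would need V17, T29, and V27 (Rule 11), but T29 is never established.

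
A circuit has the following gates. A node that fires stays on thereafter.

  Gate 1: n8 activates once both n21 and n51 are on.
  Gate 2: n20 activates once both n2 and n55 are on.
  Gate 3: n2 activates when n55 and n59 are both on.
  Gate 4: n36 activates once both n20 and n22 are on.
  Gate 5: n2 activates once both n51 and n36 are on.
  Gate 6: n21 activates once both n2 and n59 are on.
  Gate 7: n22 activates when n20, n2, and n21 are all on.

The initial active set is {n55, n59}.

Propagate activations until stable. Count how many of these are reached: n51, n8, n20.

n55 and n59 are on, so n2 activates (Gate 3).
n2 and n55 are on, so n20 activates (Gate 2).
No rule produces n51, and it is not given.
n8 would need n21 and n51 (Gate 1), but n51 never turns on.
n20: reached.
Reached: n20 — 1 of the 3.

1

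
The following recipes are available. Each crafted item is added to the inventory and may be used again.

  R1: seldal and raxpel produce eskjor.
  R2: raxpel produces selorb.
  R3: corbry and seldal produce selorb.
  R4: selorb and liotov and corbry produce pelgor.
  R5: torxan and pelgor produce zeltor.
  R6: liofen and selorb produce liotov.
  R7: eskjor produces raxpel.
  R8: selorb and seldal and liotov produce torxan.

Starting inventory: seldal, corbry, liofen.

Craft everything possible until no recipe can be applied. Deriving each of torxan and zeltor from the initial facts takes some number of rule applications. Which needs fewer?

torxan

torxan: corbry and seldal → selorb (R3). liofen and selorb → liotov (R6). Using R8, selorb, seldal, and liotov make torxan. [3 rule applications]
zeltor: corbry and seldal → selorb (R3). liofen and selorb → liotov (R6). selorb and liotov and corbry → pelgor (R4). selorb and seldal and liotov → torxan (R8). torxan and pelgor → zeltor (R5). [5 rule applications]
torxan needs fewer.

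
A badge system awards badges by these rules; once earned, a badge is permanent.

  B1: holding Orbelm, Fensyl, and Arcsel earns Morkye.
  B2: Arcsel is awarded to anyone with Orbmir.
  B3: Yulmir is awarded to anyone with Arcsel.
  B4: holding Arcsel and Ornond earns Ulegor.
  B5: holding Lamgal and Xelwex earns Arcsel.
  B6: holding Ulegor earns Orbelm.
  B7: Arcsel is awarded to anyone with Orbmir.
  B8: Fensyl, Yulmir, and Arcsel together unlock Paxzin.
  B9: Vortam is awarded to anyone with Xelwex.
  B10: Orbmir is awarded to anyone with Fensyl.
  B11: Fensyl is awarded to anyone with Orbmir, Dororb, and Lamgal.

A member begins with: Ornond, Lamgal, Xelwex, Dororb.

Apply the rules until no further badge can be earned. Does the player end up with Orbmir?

No

Orbmir would need Fensyl (B10), but Fensyl is never earned.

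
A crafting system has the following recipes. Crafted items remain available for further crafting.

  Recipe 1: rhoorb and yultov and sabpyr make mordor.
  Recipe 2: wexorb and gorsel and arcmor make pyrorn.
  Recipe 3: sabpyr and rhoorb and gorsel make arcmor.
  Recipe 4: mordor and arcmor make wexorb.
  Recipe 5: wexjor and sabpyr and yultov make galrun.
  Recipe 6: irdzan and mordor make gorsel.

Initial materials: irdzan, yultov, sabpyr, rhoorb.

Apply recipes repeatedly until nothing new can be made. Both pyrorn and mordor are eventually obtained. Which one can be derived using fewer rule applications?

mordor

mordor: Using Recipe 1, rhoorb, yultov, and sabpyr make mordor. [1 rule application]
pyrorn: rhoorb and yultov and sabpyr → mordor (Recipe 1). irdzan and mordor → gorsel (Recipe 6). Using Recipe 3, sabpyr, rhoorb, and gorsel make arcmor. Using Recipe 4, mordor and arcmor make wexorb. Using Recipe 2, wexorb, gorsel, and arcmor make pyrorn. [5 rule applications]
mordor needs fewer.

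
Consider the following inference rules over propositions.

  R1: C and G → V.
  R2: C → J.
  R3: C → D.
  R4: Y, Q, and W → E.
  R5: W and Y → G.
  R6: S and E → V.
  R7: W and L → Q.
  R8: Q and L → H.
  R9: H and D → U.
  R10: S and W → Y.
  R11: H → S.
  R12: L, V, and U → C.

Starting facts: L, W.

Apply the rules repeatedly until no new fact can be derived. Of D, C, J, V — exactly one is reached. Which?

V

W and L hold, so Q follows (R7).
Q and L hold, so H follows (R8).
From H, R11 gives S.
From S and W, R10 gives Y.
Y, Q, and W hold, so E follows (R4).
From S and E, R6 gives V.
C would need L, V, and U (R12), but U is never established. D would need C (R3), but C is never established. J would need C (R2), but C is never established.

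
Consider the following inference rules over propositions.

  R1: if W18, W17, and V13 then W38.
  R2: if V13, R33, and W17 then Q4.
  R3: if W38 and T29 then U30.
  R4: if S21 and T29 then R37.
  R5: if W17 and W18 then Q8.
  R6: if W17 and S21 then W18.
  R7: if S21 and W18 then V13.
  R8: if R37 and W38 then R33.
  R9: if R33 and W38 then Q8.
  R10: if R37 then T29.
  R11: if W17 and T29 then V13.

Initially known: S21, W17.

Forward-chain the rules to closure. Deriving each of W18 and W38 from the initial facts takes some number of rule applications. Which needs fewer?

W18: From W17 and S21, R6 gives W18. [1 rule application]
W38: From W17 and S21, R6 gives W18. From S21 and W18, R7 gives V13. From W18, W17, and V13, R1 gives W38. [3 rule applications]
W18 needs fewer.

W18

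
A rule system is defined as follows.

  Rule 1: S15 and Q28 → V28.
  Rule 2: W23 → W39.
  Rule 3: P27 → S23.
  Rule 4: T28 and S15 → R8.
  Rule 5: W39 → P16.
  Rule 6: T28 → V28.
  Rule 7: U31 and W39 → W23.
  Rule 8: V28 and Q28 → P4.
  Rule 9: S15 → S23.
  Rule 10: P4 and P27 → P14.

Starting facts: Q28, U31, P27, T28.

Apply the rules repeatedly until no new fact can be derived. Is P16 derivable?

No

P16 would need W39 (Rule 5), but W39 is never established.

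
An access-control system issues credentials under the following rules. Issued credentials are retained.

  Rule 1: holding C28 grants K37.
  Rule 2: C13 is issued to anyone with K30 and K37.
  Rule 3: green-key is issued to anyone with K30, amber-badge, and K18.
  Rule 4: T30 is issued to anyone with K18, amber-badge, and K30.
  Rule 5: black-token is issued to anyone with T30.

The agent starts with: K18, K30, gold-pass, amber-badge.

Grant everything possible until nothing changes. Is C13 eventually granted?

C13 would need K30 and K37 (Rule 2), but K37 is never granted.

No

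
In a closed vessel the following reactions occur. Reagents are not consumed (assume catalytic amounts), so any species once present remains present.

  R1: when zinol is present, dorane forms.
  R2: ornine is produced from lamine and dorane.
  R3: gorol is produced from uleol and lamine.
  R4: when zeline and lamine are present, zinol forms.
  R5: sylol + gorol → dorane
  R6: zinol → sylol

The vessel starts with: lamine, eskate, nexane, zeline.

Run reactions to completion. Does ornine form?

zeline and lamine present → zinol forms (R4).
zinol present → dorane forms (R1).
lamine and dorane present → ornine forms (R2).

Yes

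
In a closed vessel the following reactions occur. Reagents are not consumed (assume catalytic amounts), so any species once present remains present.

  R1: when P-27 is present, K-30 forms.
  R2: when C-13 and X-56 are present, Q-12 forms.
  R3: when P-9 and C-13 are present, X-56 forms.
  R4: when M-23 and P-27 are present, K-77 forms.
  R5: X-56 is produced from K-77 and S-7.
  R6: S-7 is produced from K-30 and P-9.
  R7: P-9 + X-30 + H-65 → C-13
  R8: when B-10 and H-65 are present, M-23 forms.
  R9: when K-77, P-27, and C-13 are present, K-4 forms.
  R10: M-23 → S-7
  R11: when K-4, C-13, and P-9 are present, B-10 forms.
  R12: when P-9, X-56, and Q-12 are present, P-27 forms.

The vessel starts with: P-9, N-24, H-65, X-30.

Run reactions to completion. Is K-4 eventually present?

K-4 would need K-77, P-27, and C-13 (R9), but K-77 never forms.

No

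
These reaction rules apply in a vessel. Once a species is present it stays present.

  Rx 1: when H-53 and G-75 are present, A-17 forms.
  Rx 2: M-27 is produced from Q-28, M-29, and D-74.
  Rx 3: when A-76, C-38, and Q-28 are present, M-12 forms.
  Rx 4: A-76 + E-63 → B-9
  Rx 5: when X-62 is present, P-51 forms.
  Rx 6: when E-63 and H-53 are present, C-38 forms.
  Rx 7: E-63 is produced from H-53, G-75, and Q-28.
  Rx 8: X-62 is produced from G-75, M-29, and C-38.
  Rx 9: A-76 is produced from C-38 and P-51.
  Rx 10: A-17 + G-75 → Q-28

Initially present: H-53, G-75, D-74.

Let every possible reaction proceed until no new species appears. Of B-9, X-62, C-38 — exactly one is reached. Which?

C-38

H-53 and G-75 present → A-17 forms (Rx 1).
A-17 and G-75 present → Q-28 forms (Rx 10).
H-53, G-75, and Q-28 present → E-63 forms (Rx 7).
E-63 and H-53 present → C-38 forms (Rx 6).
X-62 would need G-75, M-29, and C-38 (Rx 8), but M-29 never forms. B-9 would need A-76 and E-63 (Rx 4), but A-76 never forms.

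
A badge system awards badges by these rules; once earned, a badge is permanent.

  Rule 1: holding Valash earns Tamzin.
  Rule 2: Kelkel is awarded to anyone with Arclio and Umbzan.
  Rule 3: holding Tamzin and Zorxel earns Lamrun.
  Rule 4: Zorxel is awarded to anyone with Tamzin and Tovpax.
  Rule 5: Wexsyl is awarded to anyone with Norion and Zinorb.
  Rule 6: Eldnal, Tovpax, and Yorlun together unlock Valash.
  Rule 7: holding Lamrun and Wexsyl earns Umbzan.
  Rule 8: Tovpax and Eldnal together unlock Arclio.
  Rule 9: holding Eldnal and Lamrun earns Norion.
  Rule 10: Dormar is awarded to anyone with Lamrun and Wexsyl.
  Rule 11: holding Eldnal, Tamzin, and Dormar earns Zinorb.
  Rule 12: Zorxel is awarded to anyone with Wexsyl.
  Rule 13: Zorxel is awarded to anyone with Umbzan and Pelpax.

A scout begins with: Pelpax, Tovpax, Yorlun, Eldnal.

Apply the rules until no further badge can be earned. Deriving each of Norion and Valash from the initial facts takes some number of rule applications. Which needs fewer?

Valash: With Eldnal, Tovpax, and Yorlun, Valash is earned (Rule 6). [1 rule application]
Norion: With Eldnal, Tovpax, and Yorlun, Valash is earned (Rule 6). With Valash, Tamzin is earned (Rule 1). With Tamzin and Tovpax, Zorxel is earned (Rule 4). With Tamzin and Zorxel, Lamrun is earned (Rule 3). With Eldnal and Lamrun, Norion is earned (Rule 9). [5 rule applications]
Valash needs fewer.

Valash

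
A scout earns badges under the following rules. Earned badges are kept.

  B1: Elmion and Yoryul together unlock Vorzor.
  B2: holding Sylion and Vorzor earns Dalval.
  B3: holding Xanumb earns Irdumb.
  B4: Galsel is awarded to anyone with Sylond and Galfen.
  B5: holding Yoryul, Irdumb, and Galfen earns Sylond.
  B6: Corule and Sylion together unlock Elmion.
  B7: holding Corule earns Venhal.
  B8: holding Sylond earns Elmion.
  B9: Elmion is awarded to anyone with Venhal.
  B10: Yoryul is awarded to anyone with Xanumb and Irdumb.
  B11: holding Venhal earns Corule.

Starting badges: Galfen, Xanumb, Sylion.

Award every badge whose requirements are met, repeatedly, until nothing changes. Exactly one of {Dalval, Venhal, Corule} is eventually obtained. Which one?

With Xanumb, Irdumb is earned (B3).
With Xanumb and Irdumb, Yoryul is earned (B10).
With Yoryul, Irdumb, and Galfen, Sylond is earned (B5).
With Sylond, Elmion is earned (B8).
With Elmion and Yoryul, Vorzor is earned (B1).
With Sylion and Vorzor, Dalval is earned (B2).
Venhal would need Corule (B7), but Corule is never earned. Corule would need Venhal (B11), but Venhal is never earned.

Dalval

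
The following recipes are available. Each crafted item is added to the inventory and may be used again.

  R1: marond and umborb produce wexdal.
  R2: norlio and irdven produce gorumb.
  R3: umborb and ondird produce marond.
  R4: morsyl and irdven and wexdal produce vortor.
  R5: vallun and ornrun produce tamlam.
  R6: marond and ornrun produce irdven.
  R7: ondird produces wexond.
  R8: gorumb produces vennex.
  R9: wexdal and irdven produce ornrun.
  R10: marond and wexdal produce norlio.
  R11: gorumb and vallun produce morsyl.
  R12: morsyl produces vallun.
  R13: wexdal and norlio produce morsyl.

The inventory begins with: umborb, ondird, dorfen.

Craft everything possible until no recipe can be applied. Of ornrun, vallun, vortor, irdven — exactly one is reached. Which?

vallun

Using R3, umborb and ondird make marond.
marond and umborb → wexdal (R1).
marond and wexdal → norlio (R10).
Using R13, wexdal and norlio make morsyl.
morsyl → vallun (R12).
irdven would need marond and ornrun (R6), but ornrun is never obtained. vortor would need morsyl, irdven, and wexdal (R4), but irdven is never obtained. ornrun would need wexdal and irdven (R9), but irdven is never obtained.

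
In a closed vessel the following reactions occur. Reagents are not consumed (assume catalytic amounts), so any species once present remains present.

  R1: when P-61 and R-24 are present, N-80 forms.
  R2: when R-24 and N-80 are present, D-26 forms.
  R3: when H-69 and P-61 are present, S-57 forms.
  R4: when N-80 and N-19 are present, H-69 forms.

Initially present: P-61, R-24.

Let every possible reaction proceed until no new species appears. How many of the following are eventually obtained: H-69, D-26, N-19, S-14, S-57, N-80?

P-61 and R-24 present → N-80 forms (R1).
R-24 and N-80 present → D-26 forms (R2).
H-69 would need N-80 and N-19 (R4), but N-19 never forms.
D-26: reached.
No rule produces N-19, and it is not given.
No rule produces S-14, and it is not given.
S-57 would need H-69 and P-61 (R3), but H-69 never forms.
N-80: reached.
Reached: D-26 and N-80 — 2 of the 6.

2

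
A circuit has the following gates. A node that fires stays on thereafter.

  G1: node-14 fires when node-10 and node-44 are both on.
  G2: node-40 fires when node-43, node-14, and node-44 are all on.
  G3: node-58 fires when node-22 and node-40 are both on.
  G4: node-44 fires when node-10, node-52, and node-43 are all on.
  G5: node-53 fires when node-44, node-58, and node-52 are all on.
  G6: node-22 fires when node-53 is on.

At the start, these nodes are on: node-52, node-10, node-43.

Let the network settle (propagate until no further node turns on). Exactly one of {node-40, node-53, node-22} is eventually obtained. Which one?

node-40

G4: node-10, node-52, and node-43 on → node-44 on.
node-10 and node-44 are on, so node-14 fires (G1).
G2: node-43, node-14, and node-44 on → node-40 on.
node-53 would need node-44, node-58, and node-52 (G5), but node-58 never turns on. node-22 would need node-53 (G6), but node-53 never turns on.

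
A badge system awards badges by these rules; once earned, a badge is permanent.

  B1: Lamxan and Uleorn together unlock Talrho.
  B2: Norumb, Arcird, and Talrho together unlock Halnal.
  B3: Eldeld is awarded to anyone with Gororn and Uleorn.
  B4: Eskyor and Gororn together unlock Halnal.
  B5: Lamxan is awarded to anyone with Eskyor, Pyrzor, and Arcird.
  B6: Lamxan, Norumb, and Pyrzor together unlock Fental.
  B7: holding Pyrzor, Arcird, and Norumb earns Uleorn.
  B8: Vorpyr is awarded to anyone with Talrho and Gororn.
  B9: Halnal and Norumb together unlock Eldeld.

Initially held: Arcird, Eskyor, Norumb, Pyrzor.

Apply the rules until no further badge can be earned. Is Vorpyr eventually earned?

No

Vorpyr would need Talrho and Gororn (B8), but Gororn is never earned.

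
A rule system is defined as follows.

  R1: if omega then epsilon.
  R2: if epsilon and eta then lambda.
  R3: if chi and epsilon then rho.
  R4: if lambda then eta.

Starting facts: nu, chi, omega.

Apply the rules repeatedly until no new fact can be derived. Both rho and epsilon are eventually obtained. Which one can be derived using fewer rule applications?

epsilon: From omega, R1 gives epsilon. [1 rule application]
rho: From omega, R1 gives epsilon. From chi and epsilon, R3 gives rho. [2 rule applications]
epsilon needs fewer.

epsilon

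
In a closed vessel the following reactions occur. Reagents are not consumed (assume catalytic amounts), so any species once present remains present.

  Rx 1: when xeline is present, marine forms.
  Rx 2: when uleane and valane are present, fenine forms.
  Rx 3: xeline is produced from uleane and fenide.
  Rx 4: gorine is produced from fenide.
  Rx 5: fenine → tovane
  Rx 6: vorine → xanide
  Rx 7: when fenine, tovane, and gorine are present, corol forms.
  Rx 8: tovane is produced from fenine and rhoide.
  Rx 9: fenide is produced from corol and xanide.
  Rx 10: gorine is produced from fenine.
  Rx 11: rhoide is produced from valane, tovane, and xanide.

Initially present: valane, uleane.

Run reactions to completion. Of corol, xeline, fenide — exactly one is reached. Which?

corol

uleane and valane present → fenine forms (Rx 2).
fenine present → gorine forms (Rx 10).
fenine present → tovane forms (Rx 5).
fenine, tovane, and gorine present → corol forms (Rx 7).
fenide would need corol and xanide (Rx 9), but xanide never forms. xeline would need uleane and fenide (Rx 3), but fenide never forms.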